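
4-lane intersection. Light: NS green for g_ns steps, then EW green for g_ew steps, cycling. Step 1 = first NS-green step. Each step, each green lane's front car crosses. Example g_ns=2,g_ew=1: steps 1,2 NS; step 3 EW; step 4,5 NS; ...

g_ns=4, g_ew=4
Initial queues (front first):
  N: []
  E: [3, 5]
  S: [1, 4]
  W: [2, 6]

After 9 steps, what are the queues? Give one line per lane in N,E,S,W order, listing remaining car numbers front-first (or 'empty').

Step 1 [NS]: N:empty,E:wait,S:car1-GO,W:wait | queues: N=0 E=2 S=1 W=2
Step 2 [NS]: N:empty,E:wait,S:car4-GO,W:wait | queues: N=0 E=2 S=0 W=2
Step 3 [NS]: N:empty,E:wait,S:empty,W:wait | queues: N=0 E=2 S=0 W=2
Step 4 [NS]: N:empty,E:wait,S:empty,W:wait | queues: N=0 E=2 S=0 W=2
Step 5 [EW]: N:wait,E:car3-GO,S:wait,W:car2-GO | queues: N=0 E=1 S=0 W=1
Step 6 [EW]: N:wait,E:car5-GO,S:wait,W:car6-GO | queues: N=0 E=0 S=0 W=0

N: empty
E: empty
S: empty
W: empty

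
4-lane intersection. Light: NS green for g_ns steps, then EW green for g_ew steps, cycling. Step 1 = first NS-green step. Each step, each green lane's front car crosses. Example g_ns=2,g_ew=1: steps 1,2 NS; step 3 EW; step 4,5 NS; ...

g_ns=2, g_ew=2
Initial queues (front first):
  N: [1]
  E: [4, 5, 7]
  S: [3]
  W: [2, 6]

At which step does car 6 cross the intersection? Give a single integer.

Step 1 [NS]: N:car1-GO,E:wait,S:car3-GO,W:wait | queues: N=0 E=3 S=0 W=2
Step 2 [NS]: N:empty,E:wait,S:empty,W:wait | queues: N=0 E=3 S=0 W=2
Step 3 [EW]: N:wait,E:car4-GO,S:wait,W:car2-GO | queues: N=0 E=2 S=0 W=1
Step 4 [EW]: N:wait,E:car5-GO,S:wait,W:car6-GO | queues: N=0 E=1 S=0 W=0
Step 5 [NS]: N:empty,E:wait,S:empty,W:wait | queues: N=0 E=1 S=0 W=0
Step 6 [NS]: N:empty,E:wait,S:empty,W:wait | queues: N=0 E=1 S=0 W=0
Step 7 [EW]: N:wait,E:car7-GO,S:wait,W:empty | queues: N=0 E=0 S=0 W=0
Car 6 crosses at step 4

4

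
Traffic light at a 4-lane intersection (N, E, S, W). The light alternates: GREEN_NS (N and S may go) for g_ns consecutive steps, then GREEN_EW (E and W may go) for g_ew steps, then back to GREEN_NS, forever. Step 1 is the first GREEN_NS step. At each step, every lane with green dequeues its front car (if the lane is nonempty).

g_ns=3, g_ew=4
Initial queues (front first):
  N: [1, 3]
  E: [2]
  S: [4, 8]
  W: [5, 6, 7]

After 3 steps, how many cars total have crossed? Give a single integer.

Step 1 [NS]: N:car1-GO,E:wait,S:car4-GO,W:wait | queues: N=1 E=1 S=1 W=3
Step 2 [NS]: N:car3-GO,E:wait,S:car8-GO,W:wait | queues: N=0 E=1 S=0 W=3
Step 3 [NS]: N:empty,E:wait,S:empty,W:wait | queues: N=0 E=1 S=0 W=3
Cars crossed by step 3: 4

Answer: 4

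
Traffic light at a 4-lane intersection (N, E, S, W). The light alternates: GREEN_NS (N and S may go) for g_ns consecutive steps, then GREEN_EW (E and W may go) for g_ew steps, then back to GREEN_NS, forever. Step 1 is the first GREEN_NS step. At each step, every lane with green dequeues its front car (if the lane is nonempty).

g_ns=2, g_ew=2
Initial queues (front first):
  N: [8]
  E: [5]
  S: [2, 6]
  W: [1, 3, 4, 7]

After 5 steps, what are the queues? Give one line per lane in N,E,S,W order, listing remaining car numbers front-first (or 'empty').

Step 1 [NS]: N:car8-GO,E:wait,S:car2-GO,W:wait | queues: N=0 E=1 S=1 W=4
Step 2 [NS]: N:empty,E:wait,S:car6-GO,W:wait | queues: N=0 E=1 S=0 W=4
Step 3 [EW]: N:wait,E:car5-GO,S:wait,W:car1-GO | queues: N=0 E=0 S=0 W=3
Step 4 [EW]: N:wait,E:empty,S:wait,W:car3-GO | queues: N=0 E=0 S=0 W=2
Step 5 [NS]: N:empty,E:wait,S:empty,W:wait | queues: N=0 E=0 S=0 W=2

N: empty
E: empty
S: empty
W: 4 7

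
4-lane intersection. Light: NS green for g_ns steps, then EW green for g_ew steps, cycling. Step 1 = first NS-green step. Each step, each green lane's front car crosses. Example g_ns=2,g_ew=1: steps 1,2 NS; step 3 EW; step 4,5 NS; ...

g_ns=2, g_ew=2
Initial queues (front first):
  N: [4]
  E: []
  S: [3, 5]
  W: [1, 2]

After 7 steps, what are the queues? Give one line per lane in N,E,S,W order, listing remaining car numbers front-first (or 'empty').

Step 1 [NS]: N:car4-GO,E:wait,S:car3-GO,W:wait | queues: N=0 E=0 S=1 W=2
Step 2 [NS]: N:empty,E:wait,S:car5-GO,W:wait | queues: N=0 E=0 S=0 W=2
Step 3 [EW]: N:wait,E:empty,S:wait,W:car1-GO | queues: N=0 E=0 S=0 W=1
Step 4 [EW]: N:wait,E:empty,S:wait,W:car2-GO | queues: N=0 E=0 S=0 W=0

N: empty
E: empty
S: empty
W: empty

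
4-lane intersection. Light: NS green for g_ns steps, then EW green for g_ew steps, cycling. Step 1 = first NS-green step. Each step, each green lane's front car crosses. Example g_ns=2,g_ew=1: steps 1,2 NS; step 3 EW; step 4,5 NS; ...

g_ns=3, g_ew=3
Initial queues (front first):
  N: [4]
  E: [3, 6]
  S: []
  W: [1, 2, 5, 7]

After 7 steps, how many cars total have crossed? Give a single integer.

Answer: 6

Derivation:
Step 1 [NS]: N:car4-GO,E:wait,S:empty,W:wait | queues: N=0 E=2 S=0 W=4
Step 2 [NS]: N:empty,E:wait,S:empty,W:wait | queues: N=0 E=2 S=0 W=4
Step 3 [NS]: N:empty,E:wait,S:empty,W:wait | queues: N=0 E=2 S=0 W=4
Step 4 [EW]: N:wait,E:car3-GO,S:wait,W:car1-GO | queues: N=0 E=1 S=0 W=3
Step 5 [EW]: N:wait,E:car6-GO,S:wait,W:car2-GO | queues: N=0 E=0 S=0 W=2
Step 6 [EW]: N:wait,E:empty,S:wait,W:car5-GO | queues: N=0 E=0 S=0 W=1
Step 7 [NS]: N:empty,E:wait,S:empty,W:wait | queues: N=0 E=0 S=0 W=1
Cars crossed by step 7: 6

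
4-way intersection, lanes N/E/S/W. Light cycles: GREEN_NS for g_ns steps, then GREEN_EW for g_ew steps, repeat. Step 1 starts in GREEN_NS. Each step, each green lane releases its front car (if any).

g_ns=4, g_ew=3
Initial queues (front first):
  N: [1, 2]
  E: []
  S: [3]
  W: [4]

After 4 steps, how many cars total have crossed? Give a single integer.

Answer: 3

Derivation:
Step 1 [NS]: N:car1-GO,E:wait,S:car3-GO,W:wait | queues: N=1 E=0 S=0 W=1
Step 2 [NS]: N:car2-GO,E:wait,S:empty,W:wait | queues: N=0 E=0 S=0 W=1
Step 3 [NS]: N:empty,E:wait,S:empty,W:wait | queues: N=0 E=0 S=0 W=1
Step 4 [NS]: N:empty,E:wait,S:empty,W:wait | queues: N=0 E=0 S=0 W=1
Cars crossed by step 4: 3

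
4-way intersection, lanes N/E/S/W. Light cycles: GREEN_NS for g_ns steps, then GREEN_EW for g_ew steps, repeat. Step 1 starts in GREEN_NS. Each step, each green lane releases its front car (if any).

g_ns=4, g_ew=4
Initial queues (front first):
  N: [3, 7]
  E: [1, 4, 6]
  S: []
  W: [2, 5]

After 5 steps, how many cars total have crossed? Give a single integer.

Step 1 [NS]: N:car3-GO,E:wait,S:empty,W:wait | queues: N=1 E=3 S=0 W=2
Step 2 [NS]: N:car7-GO,E:wait,S:empty,W:wait | queues: N=0 E=3 S=0 W=2
Step 3 [NS]: N:empty,E:wait,S:empty,W:wait | queues: N=0 E=3 S=0 W=2
Step 4 [NS]: N:empty,E:wait,S:empty,W:wait | queues: N=0 E=3 S=0 W=2
Step 5 [EW]: N:wait,E:car1-GO,S:wait,W:car2-GO | queues: N=0 E=2 S=0 W=1
Cars crossed by step 5: 4

Answer: 4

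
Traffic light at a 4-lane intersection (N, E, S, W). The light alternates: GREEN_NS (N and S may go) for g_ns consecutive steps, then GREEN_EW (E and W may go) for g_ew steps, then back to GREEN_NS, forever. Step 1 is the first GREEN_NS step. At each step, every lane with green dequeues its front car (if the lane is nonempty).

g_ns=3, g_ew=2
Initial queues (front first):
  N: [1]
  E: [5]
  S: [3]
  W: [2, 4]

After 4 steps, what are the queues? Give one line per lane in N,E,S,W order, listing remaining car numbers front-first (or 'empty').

Step 1 [NS]: N:car1-GO,E:wait,S:car3-GO,W:wait | queues: N=0 E=1 S=0 W=2
Step 2 [NS]: N:empty,E:wait,S:empty,W:wait | queues: N=0 E=1 S=0 W=2
Step 3 [NS]: N:empty,E:wait,S:empty,W:wait | queues: N=0 E=1 S=0 W=2
Step 4 [EW]: N:wait,E:car5-GO,S:wait,W:car2-GO | queues: N=0 E=0 S=0 W=1

N: empty
E: empty
S: empty
W: 4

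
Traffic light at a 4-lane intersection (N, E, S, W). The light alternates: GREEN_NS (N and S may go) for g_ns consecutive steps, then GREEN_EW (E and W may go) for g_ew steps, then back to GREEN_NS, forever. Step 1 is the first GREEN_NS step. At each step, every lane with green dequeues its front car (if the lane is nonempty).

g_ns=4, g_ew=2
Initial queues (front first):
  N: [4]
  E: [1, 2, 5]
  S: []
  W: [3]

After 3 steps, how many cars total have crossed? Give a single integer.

Step 1 [NS]: N:car4-GO,E:wait,S:empty,W:wait | queues: N=0 E=3 S=0 W=1
Step 2 [NS]: N:empty,E:wait,S:empty,W:wait | queues: N=0 E=3 S=0 W=1
Step 3 [NS]: N:empty,E:wait,S:empty,W:wait | queues: N=0 E=3 S=0 W=1
Cars crossed by step 3: 1

Answer: 1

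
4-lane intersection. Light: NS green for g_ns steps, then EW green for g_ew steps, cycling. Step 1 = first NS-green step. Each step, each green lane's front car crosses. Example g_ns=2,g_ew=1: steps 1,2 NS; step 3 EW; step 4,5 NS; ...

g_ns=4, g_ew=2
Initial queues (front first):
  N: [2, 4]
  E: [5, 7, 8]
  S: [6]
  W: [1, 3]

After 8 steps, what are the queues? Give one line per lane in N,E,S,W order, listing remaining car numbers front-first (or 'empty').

Step 1 [NS]: N:car2-GO,E:wait,S:car6-GO,W:wait | queues: N=1 E=3 S=0 W=2
Step 2 [NS]: N:car4-GO,E:wait,S:empty,W:wait | queues: N=0 E=3 S=0 W=2
Step 3 [NS]: N:empty,E:wait,S:empty,W:wait | queues: N=0 E=3 S=0 W=2
Step 4 [NS]: N:empty,E:wait,S:empty,W:wait | queues: N=0 E=3 S=0 W=2
Step 5 [EW]: N:wait,E:car5-GO,S:wait,W:car1-GO | queues: N=0 E=2 S=0 W=1
Step 6 [EW]: N:wait,E:car7-GO,S:wait,W:car3-GO | queues: N=0 E=1 S=0 W=0
Step 7 [NS]: N:empty,E:wait,S:empty,W:wait | queues: N=0 E=1 S=0 W=0
Step 8 [NS]: N:empty,E:wait,S:empty,W:wait | queues: N=0 E=1 S=0 W=0

N: empty
E: 8
S: empty
W: empty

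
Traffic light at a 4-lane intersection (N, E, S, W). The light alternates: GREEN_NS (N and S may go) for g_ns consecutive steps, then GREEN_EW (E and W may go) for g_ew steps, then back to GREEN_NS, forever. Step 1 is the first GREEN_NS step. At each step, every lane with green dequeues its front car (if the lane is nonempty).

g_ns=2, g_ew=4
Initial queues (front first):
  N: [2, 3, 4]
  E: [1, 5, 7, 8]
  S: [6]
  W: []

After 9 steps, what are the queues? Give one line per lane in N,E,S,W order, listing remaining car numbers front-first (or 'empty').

Step 1 [NS]: N:car2-GO,E:wait,S:car6-GO,W:wait | queues: N=2 E=4 S=0 W=0
Step 2 [NS]: N:car3-GO,E:wait,S:empty,W:wait | queues: N=1 E=4 S=0 W=0
Step 3 [EW]: N:wait,E:car1-GO,S:wait,W:empty | queues: N=1 E=3 S=0 W=0
Step 4 [EW]: N:wait,E:car5-GO,S:wait,W:empty | queues: N=1 E=2 S=0 W=0
Step 5 [EW]: N:wait,E:car7-GO,S:wait,W:empty | queues: N=1 E=1 S=0 W=0
Step 6 [EW]: N:wait,E:car8-GO,S:wait,W:empty | queues: N=1 E=0 S=0 W=0
Step 7 [NS]: N:car4-GO,E:wait,S:empty,W:wait | queues: N=0 E=0 S=0 W=0

N: empty
E: empty
S: empty
W: empty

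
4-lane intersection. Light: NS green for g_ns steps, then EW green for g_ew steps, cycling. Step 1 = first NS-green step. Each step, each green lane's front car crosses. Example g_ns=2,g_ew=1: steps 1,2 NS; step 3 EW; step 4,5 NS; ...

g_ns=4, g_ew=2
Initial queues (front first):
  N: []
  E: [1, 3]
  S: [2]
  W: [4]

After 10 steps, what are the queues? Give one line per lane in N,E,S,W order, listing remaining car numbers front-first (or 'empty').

Step 1 [NS]: N:empty,E:wait,S:car2-GO,W:wait | queues: N=0 E=2 S=0 W=1
Step 2 [NS]: N:empty,E:wait,S:empty,W:wait | queues: N=0 E=2 S=0 W=1
Step 3 [NS]: N:empty,E:wait,S:empty,W:wait | queues: N=0 E=2 S=0 W=1
Step 4 [NS]: N:empty,E:wait,S:empty,W:wait | queues: N=0 E=2 S=0 W=1
Step 5 [EW]: N:wait,E:car1-GO,S:wait,W:car4-GO | queues: N=0 E=1 S=0 W=0
Step 6 [EW]: N:wait,E:car3-GO,S:wait,W:empty | queues: N=0 E=0 S=0 W=0

N: empty
E: empty
S: empty
W: empty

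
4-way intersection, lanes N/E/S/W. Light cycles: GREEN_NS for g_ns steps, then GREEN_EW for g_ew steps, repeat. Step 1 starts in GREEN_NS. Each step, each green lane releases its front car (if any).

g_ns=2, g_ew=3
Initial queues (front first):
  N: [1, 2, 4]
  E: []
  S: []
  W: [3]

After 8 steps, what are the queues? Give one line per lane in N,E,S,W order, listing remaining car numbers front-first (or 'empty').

Step 1 [NS]: N:car1-GO,E:wait,S:empty,W:wait | queues: N=2 E=0 S=0 W=1
Step 2 [NS]: N:car2-GO,E:wait,S:empty,W:wait | queues: N=1 E=0 S=0 W=1
Step 3 [EW]: N:wait,E:empty,S:wait,W:car3-GO | queues: N=1 E=0 S=0 W=0
Step 4 [EW]: N:wait,E:empty,S:wait,W:empty | queues: N=1 E=0 S=0 W=0
Step 5 [EW]: N:wait,E:empty,S:wait,W:empty | queues: N=1 E=0 S=0 W=0
Step 6 [NS]: N:car4-GO,E:wait,S:empty,W:wait | queues: N=0 E=0 S=0 W=0

N: empty
E: empty
S: empty
W: empty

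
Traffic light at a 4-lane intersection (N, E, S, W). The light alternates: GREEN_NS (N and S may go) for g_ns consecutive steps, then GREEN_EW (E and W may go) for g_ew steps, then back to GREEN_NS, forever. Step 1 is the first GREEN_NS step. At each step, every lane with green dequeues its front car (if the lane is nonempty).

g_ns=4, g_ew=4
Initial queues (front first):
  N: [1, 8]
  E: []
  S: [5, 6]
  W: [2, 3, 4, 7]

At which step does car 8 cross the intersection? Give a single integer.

Step 1 [NS]: N:car1-GO,E:wait,S:car5-GO,W:wait | queues: N=1 E=0 S=1 W=4
Step 2 [NS]: N:car8-GO,E:wait,S:car6-GO,W:wait | queues: N=0 E=0 S=0 W=4
Step 3 [NS]: N:empty,E:wait,S:empty,W:wait | queues: N=0 E=0 S=0 W=4
Step 4 [NS]: N:empty,E:wait,S:empty,W:wait | queues: N=0 E=0 S=0 W=4
Step 5 [EW]: N:wait,E:empty,S:wait,W:car2-GO | queues: N=0 E=0 S=0 W=3
Step 6 [EW]: N:wait,E:empty,S:wait,W:car3-GO | queues: N=0 E=0 S=0 W=2
Step 7 [EW]: N:wait,E:empty,S:wait,W:car4-GO | queues: N=0 E=0 S=0 W=1
Step 8 [EW]: N:wait,E:empty,S:wait,W:car7-GO | queues: N=0 E=0 S=0 W=0
Car 8 crosses at step 2

2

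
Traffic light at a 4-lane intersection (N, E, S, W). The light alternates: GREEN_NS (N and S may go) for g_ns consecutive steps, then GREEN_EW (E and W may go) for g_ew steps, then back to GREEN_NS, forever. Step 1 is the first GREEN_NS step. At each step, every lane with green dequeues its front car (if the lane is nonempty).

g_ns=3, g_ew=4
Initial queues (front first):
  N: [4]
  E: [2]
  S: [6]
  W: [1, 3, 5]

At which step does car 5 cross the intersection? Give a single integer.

Step 1 [NS]: N:car4-GO,E:wait,S:car6-GO,W:wait | queues: N=0 E=1 S=0 W=3
Step 2 [NS]: N:empty,E:wait,S:empty,W:wait | queues: N=0 E=1 S=0 W=3
Step 3 [NS]: N:empty,E:wait,S:empty,W:wait | queues: N=0 E=1 S=0 W=3
Step 4 [EW]: N:wait,E:car2-GO,S:wait,W:car1-GO | queues: N=0 E=0 S=0 W=2
Step 5 [EW]: N:wait,E:empty,S:wait,W:car3-GO | queues: N=0 E=0 S=0 W=1
Step 6 [EW]: N:wait,E:empty,S:wait,W:car5-GO | queues: N=0 E=0 S=0 W=0
Car 5 crosses at step 6

6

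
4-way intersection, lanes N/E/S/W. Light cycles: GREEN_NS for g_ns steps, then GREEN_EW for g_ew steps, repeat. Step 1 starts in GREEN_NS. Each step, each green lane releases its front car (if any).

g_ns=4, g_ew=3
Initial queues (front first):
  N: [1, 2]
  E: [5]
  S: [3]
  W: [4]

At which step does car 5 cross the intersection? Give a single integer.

Step 1 [NS]: N:car1-GO,E:wait,S:car3-GO,W:wait | queues: N=1 E=1 S=0 W=1
Step 2 [NS]: N:car2-GO,E:wait,S:empty,W:wait | queues: N=0 E=1 S=0 W=1
Step 3 [NS]: N:empty,E:wait,S:empty,W:wait | queues: N=0 E=1 S=0 W=1
Step 4 [NS]: N:empty,E:wait,S:empty,W:wait | queues: N=0 E=1 S=0 W=1
Step 5 [EW]: N:wait,E:car5-GO,S:wait,W:car4-GO | queues: N=0 E=0 S=0 W=0
Car 5 crosses at step 5

5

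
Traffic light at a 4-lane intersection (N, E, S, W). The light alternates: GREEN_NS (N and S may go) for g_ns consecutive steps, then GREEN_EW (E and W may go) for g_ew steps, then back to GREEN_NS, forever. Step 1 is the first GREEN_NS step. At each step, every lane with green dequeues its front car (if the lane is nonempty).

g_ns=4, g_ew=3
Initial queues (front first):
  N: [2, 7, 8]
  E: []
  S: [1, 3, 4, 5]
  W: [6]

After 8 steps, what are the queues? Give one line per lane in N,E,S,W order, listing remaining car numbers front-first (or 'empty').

Step 1 [NS]: N:car2-GO,E:wait,S:car1-GO,W:wait | queues: N=2 E=0 S=3 W=1
Step 2 [NS]: N:car7-GO,E:wait,S:car3-GO,W:wait | queues: N=1 E=0 S=2 W=1
Step 3 [NS]: N:car8-GO,E:wait,S:car4-GO,W:wait | queues: N=0 E=0 S=1 W=1
Step 4 [NS]: N:empty,E:wait,S:car5-GO,W:wait | queues: N=0 E=0 S=0 W=1
Step 5 [EW]: N:wait,E:empty,S:wait,W:car6-GO | queues: N=0 E=0 S=0 W=0

N: empty
E: empty
S: empty
W: empty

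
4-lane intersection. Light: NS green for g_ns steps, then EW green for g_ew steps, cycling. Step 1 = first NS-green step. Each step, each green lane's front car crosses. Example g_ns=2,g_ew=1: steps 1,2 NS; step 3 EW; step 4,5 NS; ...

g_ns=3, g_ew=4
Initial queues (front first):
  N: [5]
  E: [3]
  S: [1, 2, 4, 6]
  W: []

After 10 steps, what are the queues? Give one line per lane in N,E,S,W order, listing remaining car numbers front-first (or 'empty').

Step 1 [NS]: N:car5-GO,E:wait,S:car1-GO,W:wait | queues: N=0 E=1 S=3 W=0
Step 2 [NS]: N:empty,E:wait,S:car2-GO,W:wait | queues: N=0 E=1 S=2 W=0
Step 3 [NS]: N:empty,E:wait,S:car4-GO,W:wait | queues: N=0 E=1 S=1 W=0
Step 4 [EW]: N:wait,E:car3-GO,S:wait,W:empty | queues: N=0 E=0 S=1 W=0
Step 5 [EW]: N:wait,E:empty,S:wait,W:empty | queues: N=0 E=0 S=1 W=0
Step 6 [EW]: N:wait,E:empty,S:wait,W:empty | queues: N=0 E=0 S=1 W=0
Step 7 [EW]: N:wait,E:empty,S:wait,W:empty | queues: N=0 E=0 S=1 W=0
Step 8 [NS]: N:empty,E:wait,S:car6-GO,W:wait | queues: N=0 E=0 S=0 W=0

N: empty
E: empty
S: empty
W: empty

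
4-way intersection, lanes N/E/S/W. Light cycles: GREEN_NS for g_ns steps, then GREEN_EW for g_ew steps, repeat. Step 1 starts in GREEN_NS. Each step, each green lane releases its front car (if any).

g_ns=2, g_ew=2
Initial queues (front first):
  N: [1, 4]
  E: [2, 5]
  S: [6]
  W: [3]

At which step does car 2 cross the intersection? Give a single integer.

Step 1 [NS]: N:car1-GO,E:wait,S:car6-GO,W:wait | queues: N=1 E=2 S=0 W=1
Step 2 [NS]: N:car4-GO,E:wait,S:empty,W:wait | queues: N=0 E=2 S=0 W=1
Step 3 [EW]: N:wait,E:car2-GO,S:wait,W:car3-GO | queues: N=0 E=1 S=0 W=0
Step 4 [EW]: N:wait,E:car5-GO,S:wait,W:empty | queues: N=0 E=0 S=0 W=0
Car 2 crosses at step 3

3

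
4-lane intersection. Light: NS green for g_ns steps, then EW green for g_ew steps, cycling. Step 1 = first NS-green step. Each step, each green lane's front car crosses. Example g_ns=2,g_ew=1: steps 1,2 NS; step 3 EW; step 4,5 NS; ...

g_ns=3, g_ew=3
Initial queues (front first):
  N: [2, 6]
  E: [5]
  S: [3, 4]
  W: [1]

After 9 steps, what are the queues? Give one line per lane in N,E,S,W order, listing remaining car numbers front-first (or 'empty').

Step 1 [NS]: N:car2-GO,E:wait,S:car3-GO,W:wait | queues: N=1 E=1 S=1 W=1
Step 2 [NS]: N:car6-GO,E:wait,S:car4-GO,W:wait | queues: N=0 E=1 S=0 W=1
Step 3 [NS]: N:empty,E:wait,S:empty,W:wait | queues: N=0 E=1 S=0 W=1
Step 4 [EW]: N:wait,E:car5-GO,S:wait,W:car1-GO | queues: N=0 E=0 S=0 W=0

N: empty
E: empty
S: empty
W: empty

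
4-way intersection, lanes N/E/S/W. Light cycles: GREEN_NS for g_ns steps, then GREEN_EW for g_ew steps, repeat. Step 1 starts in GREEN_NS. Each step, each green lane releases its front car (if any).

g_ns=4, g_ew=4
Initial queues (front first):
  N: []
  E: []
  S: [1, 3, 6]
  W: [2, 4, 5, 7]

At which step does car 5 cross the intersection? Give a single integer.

Step 1 [NS]: N:empty,E:wait,S:car1-GO,W:wait | queues: N=0 E=0 S=2 W=4
Step 2 [NS]: N:empty,E:wait,S:car3-GO,W:wait | queues: N=0 E=0 S=1 W=4
Step 3 [NS]: N:empty,E:wait,S:car6-GO,W:wait | queues: N=0 E=0 S=0 W=4
Step 4 [NS]: N:empty,E:wait,S:empty,W:wait | queues: N=0 E=0 S=0 W=4
Step 5 [EW]: N:wait,E:empty,S:wait,W:car2-GO | queues: N=0 E=0 S=0 W=3
Step 6 [EW]: N:wait,E:empty,S:wait,W:car4-GO | queues: N=0 E=0 S=0 W=2
Step 7 [EW]: N:wait,E:empty,S:wait,W:car5-GO | queues: N=0 E=0 S=0 W=1
Step 8 [EW]: N:wait,E:empty,S:wait,W:car7-GO | queues: N=0 E=0 S=0 W=0
Car 5 crosses at step 7

7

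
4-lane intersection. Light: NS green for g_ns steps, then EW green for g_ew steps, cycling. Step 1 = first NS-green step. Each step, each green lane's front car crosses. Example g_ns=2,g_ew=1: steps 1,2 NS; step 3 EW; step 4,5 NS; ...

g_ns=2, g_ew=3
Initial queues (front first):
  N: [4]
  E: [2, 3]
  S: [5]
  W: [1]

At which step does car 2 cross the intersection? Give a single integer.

Step 1 [NS]: N:car4-GO,E:wait,S:car5-GO,W:wait | queues: N=0 E=2 S=0 W=1
Step 2 [NS]: N:empty,E:wait,S:empty,W:wait | queues: N=0 E=2 S=0 W=1
Step 3 [EW]: N:wait,E:car2-GO,S:wait,W:car1-GO | queues: N=0 E=1 S=0 W=0
Step 4 [EW]: N:wait,E:car3-GO,S:wait,W:empty | queues: N=0 E=0 S=0 W=0
Car 2 crosses at step 3

3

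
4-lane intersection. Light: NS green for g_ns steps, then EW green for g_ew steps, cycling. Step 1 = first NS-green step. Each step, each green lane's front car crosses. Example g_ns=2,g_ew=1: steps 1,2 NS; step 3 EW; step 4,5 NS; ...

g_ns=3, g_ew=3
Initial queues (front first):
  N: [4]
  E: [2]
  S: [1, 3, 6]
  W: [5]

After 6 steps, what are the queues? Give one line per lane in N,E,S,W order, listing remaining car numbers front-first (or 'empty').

Step 1 [NS]: N:car4-GO,E:wait,S:car1-GO,W:wait | queues: N=0 E=1 S=2 W=1
Step 2 [NS]: N:empty,E:wait,S:car3-GO,W:wait | queues: N=0 E=1 S=1 W=1
Step 3 [NS]: N:empty,E:wait,S:car6-GO,W:wait | queues: N=0 E=1 S=0 W=1
Step 4 [EW]: N:wait,E:car2-GO,S:wait,W:car5-GO | queues: N=0 E=0 S=0 W=0

N: empty
E: empty
S: empty
W: empty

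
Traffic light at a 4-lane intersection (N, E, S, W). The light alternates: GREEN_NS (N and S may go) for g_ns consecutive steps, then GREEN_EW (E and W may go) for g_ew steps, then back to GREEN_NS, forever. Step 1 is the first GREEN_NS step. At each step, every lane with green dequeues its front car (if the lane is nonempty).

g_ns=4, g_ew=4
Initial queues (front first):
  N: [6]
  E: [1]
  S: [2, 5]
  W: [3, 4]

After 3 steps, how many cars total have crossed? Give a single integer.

Step 1 [NS]: N:car6-GO,E:wait,S:car2-GO,W:wait | queues: N=0 E=1 S=1 W=2
Step 2 [NS]: N:empty,E:wait,S:car5-GO,W:wait | queues: N=0 E=1 S=0 W=2
Step 3 [NS]: N:empty,E:wait,S:empty,W:wait | queues: N=0 E=1 S=0 W=2
Cars crossed by step 3: 3

Answer: 3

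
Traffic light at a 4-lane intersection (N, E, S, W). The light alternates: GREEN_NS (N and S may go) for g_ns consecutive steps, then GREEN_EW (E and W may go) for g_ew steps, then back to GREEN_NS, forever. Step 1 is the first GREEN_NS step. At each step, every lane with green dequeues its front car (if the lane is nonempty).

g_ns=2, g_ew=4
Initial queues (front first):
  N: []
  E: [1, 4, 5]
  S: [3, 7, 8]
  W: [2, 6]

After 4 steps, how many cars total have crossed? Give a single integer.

Step 1 [NS]: N:empty,E:wait,S:car3-GO,W:wait | queues: N=0 E=3 S=2 W=2
Step 2 [NS]: N:empty,E:wait,S:car7-GO,W:wait | queues: N=0 E=3 S=1 W=2
Step 3 [EW]: N:wait,E:car1-GO,S:wait,W:car2-GO | queues: N=0 E=2 S=1 W=1
Step 4 [EW]: N:wait,E:car4-GO,S:wait,W:car6-GO | queues: N=0 E=1 S=1 W=0
Cars crossed by step 4: 6

Answer: 6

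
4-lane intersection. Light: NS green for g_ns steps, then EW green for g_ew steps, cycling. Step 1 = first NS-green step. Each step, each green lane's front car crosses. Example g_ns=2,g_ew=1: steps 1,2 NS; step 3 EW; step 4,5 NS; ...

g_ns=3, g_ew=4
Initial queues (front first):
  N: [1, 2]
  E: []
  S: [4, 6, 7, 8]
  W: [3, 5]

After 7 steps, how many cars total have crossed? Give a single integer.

Answer: 7

Derivation:
Step 1 [NS]: N:car1-GO,E:wait,S:car4-GO,W:wait | queues: N=1 E=0 S=3 W=2
Step 2 [NS]: N:car2-GO,E:wait,S:car6-GO,W:wait | queues: N=0 E=0 S=2 W=2
Step 3 [NS]: N:empty,E:wait,S:car7-GO,W:wait | queues: N=0 E=0 S=1 W=2
Step 4 [EW]: N:wait,E:empty,S:wait,W:car3-GO | queues: N=0 E=0 S=1 W=1
Step 5 [EW]: N:wait,E:empty,S:wait,W:car5-GO | queues: N=0 E=0 S=1 W=0
Step 6 [EW]: N:wait,E:empty,S:wait,W:empty | queues: N=0 E=0 S=1 W=0
Step 7 [EW]: N:wait,E:empty,S:wait,W:empty | queues: N=0 E=0 S=1 W=0
Cars crossed by step 7: 7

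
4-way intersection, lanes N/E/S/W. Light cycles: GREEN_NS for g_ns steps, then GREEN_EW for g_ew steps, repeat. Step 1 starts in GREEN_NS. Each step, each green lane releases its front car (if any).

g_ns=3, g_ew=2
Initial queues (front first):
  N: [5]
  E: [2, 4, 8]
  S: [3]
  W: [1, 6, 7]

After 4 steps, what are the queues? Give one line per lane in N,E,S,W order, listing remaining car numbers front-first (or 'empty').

Step 1 [NS]: N:car5-GO,E:wait,S:car3-GO,W:wait | queues: N=0 E=3 S=0 W=3
Step 2 [NS]: N:empty,E:wait,S:empty,W:wait | queues: N=0 E=3 S=0 W=3
Step 3 [NS]: N:empty,E:wait,S:empty,W:wait | queues: N=0 E=3 S=0 W=3
Step 4 [EW]: N:wait,E:car2-GO,S:wait,W:car1-GO | queues: N=0 E=2 S=0 W=2

N: empty
E: 4 8
S: empty
W: 6 7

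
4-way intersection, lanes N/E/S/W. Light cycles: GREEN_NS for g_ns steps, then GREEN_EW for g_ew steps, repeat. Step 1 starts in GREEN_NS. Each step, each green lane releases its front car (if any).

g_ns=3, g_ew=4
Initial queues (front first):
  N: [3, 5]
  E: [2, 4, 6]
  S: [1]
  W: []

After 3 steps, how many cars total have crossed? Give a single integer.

Answer: 3

Derivation:
Step 1 [NS]: N:car3-GO,E:wait,S:car1-GO,W:wait | queues: N=1 E=3 S=0 W=0
Step 2 [NS]: N:car5-GO,E:wait,S:empty,W:wait | queues: N=0 E=3 S=0 W=0
Step 3 [NS]: N:empty,E:wait,S:empty,W:wait | queues: N=0 E=3 S=0 W=0
Cars crossed by step 3: 3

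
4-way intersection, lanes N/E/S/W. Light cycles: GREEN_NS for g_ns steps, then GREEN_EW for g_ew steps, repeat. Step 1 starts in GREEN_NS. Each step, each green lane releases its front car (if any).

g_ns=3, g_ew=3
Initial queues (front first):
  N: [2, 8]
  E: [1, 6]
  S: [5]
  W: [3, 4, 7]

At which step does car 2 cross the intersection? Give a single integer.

Step 1 [NS]: N:car2-GO,E:wait,S:car5-GO,W:wait | queues: N=1 E=2 S=0 W=3
Step 2 [NS]: N:car8-GO,E:wait,S:empty,W:wait | queues: N=0 E=2 S=0 W=3
Step 3 [NS]: N:empty,E:wait,S:empty,W:wait | queues: N=0 E=2 S=0 W=3
Step 4 [EW]: N:wait,E:car1-GO,S:wait,W:car3-GO | queues: N=0 E=1 S=0 W=2
Step 5 [EW]: N:wait,E:car6-GO,S:wait,W:car4-GO | queues: N=0 E=0 S=0 W=1
Step 6 [EW]: N:wait,E:empty,S:wait,W:car7-GO | queues: N=0 E=0 S=0 W=0
Car 2 crosses at step 1

1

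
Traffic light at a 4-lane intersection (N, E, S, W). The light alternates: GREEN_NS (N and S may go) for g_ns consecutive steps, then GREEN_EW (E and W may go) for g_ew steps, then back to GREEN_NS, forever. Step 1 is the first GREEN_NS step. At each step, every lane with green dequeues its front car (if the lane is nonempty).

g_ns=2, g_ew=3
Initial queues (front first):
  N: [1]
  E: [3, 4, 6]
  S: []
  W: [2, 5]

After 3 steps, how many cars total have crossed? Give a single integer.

Answer: 3

Derivation:
Step 1 [NS]: N:car1-GO,E:wait,S:empty,W:wait | queues: N=0 E=3 S=0 W=2
Step 2 [NS]: N:empty,E:wait,S:empty,W:wait | queues: N=0 E=3 S=0 W=2
Step 3 [EW]: N:wait,E:car3-GO,S:wait,W:car2-GO | queues: N=0 E=2 S=0 W=1
Cars crossed by step 3: 3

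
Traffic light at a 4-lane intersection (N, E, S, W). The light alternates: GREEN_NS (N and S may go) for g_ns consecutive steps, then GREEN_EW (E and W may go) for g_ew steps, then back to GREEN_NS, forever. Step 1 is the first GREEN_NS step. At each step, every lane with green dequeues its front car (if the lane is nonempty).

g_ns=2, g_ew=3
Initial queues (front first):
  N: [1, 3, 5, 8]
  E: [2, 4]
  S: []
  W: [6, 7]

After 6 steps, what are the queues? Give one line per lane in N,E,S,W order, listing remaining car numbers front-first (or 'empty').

Step 1 [NS]: N:car1-GO,E:wait,S:empty,W:wait | queues: N=3 E=2 S=0 W=2
Step 2 [NS]: N:car3-GO,E:wait,S:empty,W:wait | queues: N=2 E=2 S=0 W=2
Step 3 [EW]: N:wait,E:car2-GO,S:wait,W:car6-GO | queues: N=2 E=1 S=0 W=1
Step 4 [EW]: N:wait,E:car4-GO,S:wait,W:car7-GO | queues: N=2 E=0 S=0 W=0
Step 5 [EW]: N:wait,E:empty,S:wait,W:empty | queues: N=2 E=0 S=0 W=0
Step 6 [NS]: N:car5-GO,E:wait,S:empty,W:wait | queues: N=1 E=0 S=0 W=0

N: 8
E: empty
S: empty
W: empty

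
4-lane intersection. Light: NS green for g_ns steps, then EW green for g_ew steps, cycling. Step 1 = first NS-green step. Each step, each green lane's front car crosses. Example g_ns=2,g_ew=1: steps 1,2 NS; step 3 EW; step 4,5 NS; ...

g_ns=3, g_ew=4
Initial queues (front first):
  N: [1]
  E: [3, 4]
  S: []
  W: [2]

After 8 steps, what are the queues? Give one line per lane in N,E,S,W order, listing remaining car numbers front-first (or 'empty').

Step 1 [NS]: N:car1-GO,E:wait,S:empty,W:wait | queues: N=0 E=2 S=0 W=1
Step 2 [NS]: N:empty,E:wait,S:empty,W:wait | queues: N=0 E=2 S=0 W=1
Step 3 [NS]: N:empty,E:wait,S:empty,W:wait | queues: N=0 E=2 S=0 W=1
Step 4 [EW]: N:wait,E:car3-GO,S:wait,W:car2-GO | queues: N=0 E=1 S=0 W=0
Step 5 [EW]: N:wait,E:car4-GO,S:wait,W:empty | queues: N=0 E=0 S=0 W=0

N: empty
E: empty
S: empty
W: empty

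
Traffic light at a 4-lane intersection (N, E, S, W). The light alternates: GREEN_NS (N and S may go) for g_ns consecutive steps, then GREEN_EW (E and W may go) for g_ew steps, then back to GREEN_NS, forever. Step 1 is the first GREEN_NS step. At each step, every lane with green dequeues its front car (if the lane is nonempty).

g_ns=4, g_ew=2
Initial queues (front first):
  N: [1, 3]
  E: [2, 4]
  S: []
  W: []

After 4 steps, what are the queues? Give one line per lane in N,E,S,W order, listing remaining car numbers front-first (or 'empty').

Step 1 [NS]: N:car1-GO,E:wait,S:empty,W:wait | queues: N=1 E=2 S=0 W=0
Step 2 [NS]: N:car3-GO,E:wait,S:empty,W:wait | queues: N=0 E=2 S=0 W=0
Step 3 [NS]: N:empty,E:wait,S:empty,W:wait | queues: N=0 E=2 S=0 W=0
Step 4 [NS]: N:empty,E:wait,S:empty,W:wait | queues: N=0 E=2 S=0 W=0

N: empty
E: 2 4
S: empty
W: empty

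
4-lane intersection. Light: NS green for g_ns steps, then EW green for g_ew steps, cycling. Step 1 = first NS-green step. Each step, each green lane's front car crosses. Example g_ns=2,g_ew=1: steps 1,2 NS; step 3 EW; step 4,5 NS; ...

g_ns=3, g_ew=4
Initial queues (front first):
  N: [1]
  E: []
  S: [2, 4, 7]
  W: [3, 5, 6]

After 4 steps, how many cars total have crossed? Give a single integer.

Answer: 5

Derivation:
Step 1 [NS]: N:car1-GO,E:wait,S:car2-GO,W:wait | queues: N=0 E=0 S=2 W=3
Step 2 [NS]: N:empty,E:wait,S:car4-GO,W:wait | queues: N=0 E=0 S=1 W=3
Step 3 [NS]: N:empty,E:wait,S:car7-GO,W:wait | queues: N=0 E=0 S=0 W=3
Step 4 [EW]: N:wait,E:empty,S:wait,W:car3-GO | queues: N=0 E=0 S=0 W=2
Cars crossed by step 4: 5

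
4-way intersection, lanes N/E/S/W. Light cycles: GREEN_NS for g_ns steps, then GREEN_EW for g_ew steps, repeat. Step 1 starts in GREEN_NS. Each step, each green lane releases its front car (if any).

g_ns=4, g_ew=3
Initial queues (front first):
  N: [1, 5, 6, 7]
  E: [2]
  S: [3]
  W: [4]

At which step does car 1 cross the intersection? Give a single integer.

Step 1 [NS]: N:car1-GO,E:wait,S:car3-GO,W:wait | queues: N=3 E=1 S=0 W=1
Step 2 [NS]: N:car5-GO,E:wait,S:empty,W:wait | queues: N=2 E=1 S=0 W=1
Step 3 [NS]: N:car6-GO,E:wait,S:empty,W:wait | queues: N=1 E=1 S=0 W=1
Step 4 [NS]: N:car7-GO,E:wait,S:empty,W:wait | queues: N=0 E=1 S=0 W=1
Step 5 [EW]: N:wait,E:car2-GO,S:wait,W:car4-GO | queues: N=0 E=0 S=0 W=0
Car 1 crosses at step 1

1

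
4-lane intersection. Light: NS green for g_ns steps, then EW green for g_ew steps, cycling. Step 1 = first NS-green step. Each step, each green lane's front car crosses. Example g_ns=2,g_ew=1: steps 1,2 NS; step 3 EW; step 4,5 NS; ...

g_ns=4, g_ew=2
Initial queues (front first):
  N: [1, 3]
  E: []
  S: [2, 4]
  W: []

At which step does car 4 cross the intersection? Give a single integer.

Step 1 [NS]: N:car1-GO,E:wait,S:car2-GO,W:wait | queues: N=1 E=0 S=1 W=0
Step 2 [NS]: N:car3-GO,E:wait,S:car4-GO,W:wait | queues: N=0 E=0 S=0 W=0
Car 4 crosses at step 2

2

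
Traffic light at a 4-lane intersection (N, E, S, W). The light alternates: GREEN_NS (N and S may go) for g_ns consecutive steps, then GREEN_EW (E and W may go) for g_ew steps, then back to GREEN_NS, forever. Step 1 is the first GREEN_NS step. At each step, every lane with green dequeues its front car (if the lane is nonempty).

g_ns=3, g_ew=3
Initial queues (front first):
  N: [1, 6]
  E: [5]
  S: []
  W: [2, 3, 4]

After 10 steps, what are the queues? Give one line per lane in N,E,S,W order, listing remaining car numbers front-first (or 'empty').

Step 1 [NS]: N:car1-GO,E:wait,S:empty,W:wait | queues: N=1 E=1 S=0 W=3
Step 2 [NS]: N:car6-GO,E:wait,S:empty,W:wait | queues: N=0 E=1 S=0 W=3
Step 3 [NS]: N:empty,E:wait,S:empty,W:wait | queues: N=0 E=1 S=0 W=3
Step 4 [EW]: N:wait,E:car5-GO,S:wait,W:car2-GO | queues: N=0 E=0 S=0 W=2
Step 5 [EW]: N:wait,E:empty,S:wait,W:car3-GO | queues: N=0 E=0 S=0 W=1
Step 6 [EW]: N:wait,E:empty,S:wait,W:car4-GO | queues: N=0 E=0 S=0 W=0

N: empty
E: empty
S: empty
W: empty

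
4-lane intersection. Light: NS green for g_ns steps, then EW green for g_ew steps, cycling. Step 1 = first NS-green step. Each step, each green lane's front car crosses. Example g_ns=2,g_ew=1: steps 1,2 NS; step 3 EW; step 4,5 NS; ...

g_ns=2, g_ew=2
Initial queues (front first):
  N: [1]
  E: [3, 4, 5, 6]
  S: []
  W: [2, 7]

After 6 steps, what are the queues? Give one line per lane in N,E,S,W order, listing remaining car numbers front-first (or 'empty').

Step 1 [NS]: N:car1-GO,E:wait,S:empty,W:wait | queues: N=0 E=4 S=0 W=2
Step 2 [NS]: N:empty,E:wait,S:empty,W:wait | queues: N=0 E=4 S=0 W=2
Step 3 [EW]: N:wait,E:car3-GO,S:wait,W:car2-GO | queues: N=0 E=3 S=0 W=1
Step 4 [EW]: N:wait,E:car4-GO,S:wait,W:car7-GO | queues: N=0 E=2 S=0 W=0
Step 5 [NS]: N:empty,E:wait,S:empty,W:wait | queues: N=0 E=2 S=0 W=0
Step 6 [NS]: N:empty,E:wait,S:empty,W:wait | queues: N=0 E=2 S=0 W=0

N: empty
E: 5 6
S: empty
W: empty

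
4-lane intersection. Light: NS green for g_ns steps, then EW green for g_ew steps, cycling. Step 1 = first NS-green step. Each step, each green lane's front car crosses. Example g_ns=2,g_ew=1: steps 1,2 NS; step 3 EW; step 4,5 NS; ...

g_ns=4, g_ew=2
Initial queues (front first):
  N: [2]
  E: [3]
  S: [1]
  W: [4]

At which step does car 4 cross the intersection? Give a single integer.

Step 1 [NS]: N:car2-GO,E:wait,S:car1-GO,W:wait | queues: N=0 E=1 S=0 W=1
Step 2 [NS]: N:empty,E:wait,S:empty,W:wait | queues: N=0 E=1 S=0 W=1
Step 3 [NS]: N:empty,E:wait,S:empty,W:wait | queues: N=0 E=1 S=0 W=1
Step 4 [NS]: N:empty,E:wait,S:empty,W:wait | queues: N=0 E=1 S=0 W=1
Step 5 [EW]: N:wait,E:car3-GO,S:wait,W:car4-GO | queues: N=0 E=0 S=0 W=0
Car 4 crosses at step 5

5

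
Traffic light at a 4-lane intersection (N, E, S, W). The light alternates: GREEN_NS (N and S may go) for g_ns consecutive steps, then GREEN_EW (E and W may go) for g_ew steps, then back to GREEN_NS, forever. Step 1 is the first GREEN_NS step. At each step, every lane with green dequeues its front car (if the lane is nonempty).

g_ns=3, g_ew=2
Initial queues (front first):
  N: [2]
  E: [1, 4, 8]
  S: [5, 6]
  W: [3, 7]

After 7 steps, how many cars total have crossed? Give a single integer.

Answer: 7

Derivation:
Step 1 [NS]: N:car2-GO,E:wait,S:car5-GO,W:wait | queues: N=0 E=3 S=1 W=2
Step 2 [NS]: N:empty,E:wait,S:car6-GO,W:wait | queues: N=0 E=3 S=0 W=2
Step 3 [NS]: N:empty,E:wait,S:empty,W:wait | queues: N=0 E=3 S=0 W=2
Step 4 [EW]: N:wait,E:car1-GO,S:wait,W:car3-GO | queues: N=0 E=2 S=0 W=1
Step 5 [EW]: N:wait,E:car4-GO,S:wait,W:car7-GO | queues: N=0 E=1 S=0 W=0
Step 6 [NS]: N:empty,E:wait,S:empty,W:wait | queues: N=0 E=1 S=0 W=0
Step 7 [NS]: N:empty,E:wait,S:empty,W:wait | queues: N=0 E=1 S=0 W=0
Cars crossed by step 7: 7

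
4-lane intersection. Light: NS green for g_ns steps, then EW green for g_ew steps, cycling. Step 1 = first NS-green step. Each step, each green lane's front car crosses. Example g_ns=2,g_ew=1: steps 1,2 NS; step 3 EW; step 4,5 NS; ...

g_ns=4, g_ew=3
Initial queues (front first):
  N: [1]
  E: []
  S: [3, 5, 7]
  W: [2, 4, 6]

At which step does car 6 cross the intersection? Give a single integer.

Step 1 [NS]: N:car1-GO,E:wait,S:car3-GO,W:wait | queues: N=0 E=0 S=2 W=3
Step 2 [NS]: N:empty,E:wait,S:car5-GO,W:wait | queues: N=0 E=0 S=1 W=3
Step 3 [NS]: N:empty,E:wait,S:car7-GO,W:wait | queues: N=0 E=0 S=0 W=3
Step 4 [NS]: N:empty,E:wait,S:empty,W:wait | queues: N=0 E=0 S=0 W=3
Step 5 [EW]: N:wait,E:empty,S:wait,W:car2-GO | queues: N=0 E=0 S=0 W=2
Step 6 [EW]: N:wait,E:empty,S:wait,W:car4-GO | queues: N=0 E=0 S=0 W=1
Step 7 [EW]: N:wait,E:empty,S:wait,W:car6-GO | queues: N=0 E=0 S=0 W=0
Car 6 crosses at step 7

7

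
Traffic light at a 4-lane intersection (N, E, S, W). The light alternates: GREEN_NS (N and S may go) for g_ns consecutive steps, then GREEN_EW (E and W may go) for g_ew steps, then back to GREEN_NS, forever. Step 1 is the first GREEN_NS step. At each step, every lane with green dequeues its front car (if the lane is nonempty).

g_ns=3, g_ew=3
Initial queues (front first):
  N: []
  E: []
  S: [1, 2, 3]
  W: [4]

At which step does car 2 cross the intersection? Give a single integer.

Step 1 [NS]: N:empty,E:wait,S:car1-GO,W:wait | queues: N=0 E=0 S=2 W=1
Step 2 [NS]: N:empty,E:wait,S:car2-GO,W:wait | queues: N=0 E=0 S=1 W=1
Step 3 [NS]: N:empty,E:wait,S:car3-GO,W:wait | queues: N=0 E=0 S=0 W=1
Step 4 [EW]: N:wait,E:empty,S:wait,W:car4-GO | queues: N=0 E=0 S=0 W=0
Car 2 crosses at step 2

2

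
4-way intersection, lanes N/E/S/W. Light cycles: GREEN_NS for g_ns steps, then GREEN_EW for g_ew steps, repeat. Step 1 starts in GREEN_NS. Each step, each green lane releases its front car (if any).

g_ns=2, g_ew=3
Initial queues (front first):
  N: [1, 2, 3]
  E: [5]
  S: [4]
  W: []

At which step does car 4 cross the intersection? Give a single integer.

Step 1 [NS]: N:car1-GO,E:wait,S:car4-GO,W:wait | queues: N=2 E=1 S=0 W=0
Step 2 [NS]: N:car2-GO,E:wait,S:empty,W:wait | queues: N=1 E=1 S=0 W=0
Step 3 [EW]: N:wait,E:car5-GO,S:wait,W:empty | queues: N=1 E=0 S=0 W=0
Step 4 [EW]: N:wait,E:empty,S:wait,W:empty | queues: N=1 E=0 S=0 W=0
Step 5 [EW]: N:wait,E:empty,S:wait,W:empty | queues: N=1 E=0 S=0 W=0
Step 6 [NS]: N:car3-GO,E:wait,S:empty,W:wait | queues: N=0 E=0 S=0 W=0
Car 4 crosses at step 1

1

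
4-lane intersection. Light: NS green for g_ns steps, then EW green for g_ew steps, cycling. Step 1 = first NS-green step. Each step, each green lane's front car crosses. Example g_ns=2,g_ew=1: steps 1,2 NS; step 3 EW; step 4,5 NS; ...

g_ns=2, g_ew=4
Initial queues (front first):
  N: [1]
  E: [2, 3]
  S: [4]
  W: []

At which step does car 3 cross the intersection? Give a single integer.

Step 1 [NS]: N:car1-GO,E:wait,S:car4-GO,W:wait | queues: N=0 E=2 S=0 W=0
Step 2 [NS]: N:empty,E:wait,S:empty,W:wait | queues: N=0 E=2 S=0 W=0
Step 3 [EW]: N:wait,E:car2-GO,S:wait,W:empty | queues: N=0 E=1 S=0 W=0
Step 4 [EW]: N:wait,E:car3-GO,S:wait,W:empty | queues: N=0 E=0 S=0 W=0
Car 3 crosses at step 4

4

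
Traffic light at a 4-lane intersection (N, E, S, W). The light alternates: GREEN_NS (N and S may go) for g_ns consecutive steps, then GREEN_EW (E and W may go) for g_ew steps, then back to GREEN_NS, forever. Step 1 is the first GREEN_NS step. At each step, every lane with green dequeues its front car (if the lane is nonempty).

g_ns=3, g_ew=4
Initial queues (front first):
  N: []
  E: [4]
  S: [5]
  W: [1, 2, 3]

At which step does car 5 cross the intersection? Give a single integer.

Step 1 [NS]: N:empty,E:wait,S:car5-GO,W:wait | queues: N=0 E=1 S=0 W=3
Step 2 [NS]: N:empty,E:wait,S:empty,W:wait | queues: N=0 E=1 S=0 W=3
Step 3 [NS]: N:empty,E:wait,S:empty,W:wait | queues: N=0 E=1 S=0 W=3
Step 4 [EW]: N:wait,E:car4-GO,S:wait,W:car1-GO | queues: N=0 E=0 S=0 W=2
Step 5 [EW]: N:wait,E:empty,S:wait,W:car2-GO | queues: N=0 E=0 S=0 W=1
Step 6 [EW]: N:wait,E:empty,S:wait,W:car3-GO | queues: N=0 E=0 S=0 W=0
Car 5 crosses at step 1

1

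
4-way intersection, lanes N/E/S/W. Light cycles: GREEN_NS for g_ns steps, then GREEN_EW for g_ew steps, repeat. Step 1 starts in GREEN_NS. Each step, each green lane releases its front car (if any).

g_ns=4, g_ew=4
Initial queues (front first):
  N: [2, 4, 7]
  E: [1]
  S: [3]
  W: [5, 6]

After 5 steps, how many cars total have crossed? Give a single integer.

Answer: 6

Derivation:
Step 1 [NS]: N:car2-GO,E:wait,S:car3-GO,W:wait | queues: N=2 E=1 S=0 W=2
Step 2 [NS]: N:car4-GO,E:wait,S:empty,W:wait | queues: N=1 E=1 S=0 W=2
Step 3 [NS]: N:car7-GO,E:wait,S:empty,W:wait | queues: N=0 E=1 S=0 W=2
Step 4 [NS]: N:empty,E:wait,S:empty,W:wait | queues: N=0 E=1 S=0 W=2
Step 5 [EW]: N:wait,E:car1-GO,S:wait,W:car5-GO | queues: N=0 E=0 S=0 W=1
Cars crossed by step 5: 6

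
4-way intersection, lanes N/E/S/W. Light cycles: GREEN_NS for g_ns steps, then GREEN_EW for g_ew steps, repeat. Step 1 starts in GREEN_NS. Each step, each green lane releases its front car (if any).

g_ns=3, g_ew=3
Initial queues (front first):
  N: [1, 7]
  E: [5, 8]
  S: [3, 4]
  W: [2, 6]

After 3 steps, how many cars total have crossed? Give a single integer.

Answer: 4

Derivation:
Step 1 [NS]: N:car1-GO,E:wait,S:car3-GO,W:wait | queues: N=1 E=2 S=1 W=2
Step 2 [NS]: N:car7-GO,E:wait,S:car4-GO,W:wait | queues: N=0 E=2 S=0 W=2
Step 3 [NS]: N:empty,E:wait,S:empty,W:wait | queues: N=0 E=2 S=0 W=2
Cars crossed by step 3: 4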